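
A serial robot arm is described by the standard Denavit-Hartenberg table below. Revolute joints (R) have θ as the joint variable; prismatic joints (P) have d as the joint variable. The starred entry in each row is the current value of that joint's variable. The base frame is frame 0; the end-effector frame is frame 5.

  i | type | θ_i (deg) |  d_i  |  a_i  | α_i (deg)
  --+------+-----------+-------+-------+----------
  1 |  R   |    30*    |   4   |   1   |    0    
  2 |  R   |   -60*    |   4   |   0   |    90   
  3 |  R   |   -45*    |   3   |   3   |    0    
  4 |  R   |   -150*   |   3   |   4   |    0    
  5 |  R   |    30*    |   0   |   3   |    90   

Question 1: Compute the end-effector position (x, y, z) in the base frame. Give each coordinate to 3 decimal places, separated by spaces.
-6.152 -2.376 6.137

after link 1: o_1 = (0.8660, 0.5000, 4.0000)
after link 2: o_2 = (0.8660, 0.5000, 8.0000)
after link 3: o_3 = (1.2031, -3.1587, 5.8787)
after link 4: o_4 = (-3.6429, -3.8250, 6.9140)
after link 5: o_5 = (-6.1525, -2.3761, 6.1375)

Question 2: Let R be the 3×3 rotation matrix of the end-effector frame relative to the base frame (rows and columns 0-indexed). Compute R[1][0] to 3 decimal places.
End-effector x-axis (col 0 of R) = (-0.8365,0.4830,-0.2588)
R[1][0] = 0.4830

0.483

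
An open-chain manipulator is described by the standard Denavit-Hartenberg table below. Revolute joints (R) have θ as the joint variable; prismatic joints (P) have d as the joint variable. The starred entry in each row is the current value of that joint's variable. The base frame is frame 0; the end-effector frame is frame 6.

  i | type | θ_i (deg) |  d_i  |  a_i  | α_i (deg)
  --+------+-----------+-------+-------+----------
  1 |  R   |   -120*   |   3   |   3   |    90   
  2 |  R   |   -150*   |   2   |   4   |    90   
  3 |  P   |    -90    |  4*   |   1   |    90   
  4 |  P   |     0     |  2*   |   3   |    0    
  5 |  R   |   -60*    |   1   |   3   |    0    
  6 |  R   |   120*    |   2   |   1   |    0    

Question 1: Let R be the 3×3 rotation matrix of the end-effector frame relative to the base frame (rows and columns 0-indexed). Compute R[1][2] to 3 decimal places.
-0.750

End-effector z-axis (col 2 of R) = (-0.4330,-0.7500,0.5000)
R[1][2] = -0.7500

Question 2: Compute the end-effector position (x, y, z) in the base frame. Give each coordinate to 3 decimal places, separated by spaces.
2.098 -4.366 5.464

after link 1: o_1 = (-1.5000, -2.5981, 3.0000)
after link 2: o_2 = (-1.5000, 1.4019, 1.0000)
after link 3: o_3 = (0.3660, 2.6340, 4.4641)
after link 4: o_4 = (2.0981, -0.3660, 5.4641)
after link 5: o_5 = (2.3146, -2.9910, 3.7141)
after link 6: o_6 = (2.0981, -4.3660, 5.4641)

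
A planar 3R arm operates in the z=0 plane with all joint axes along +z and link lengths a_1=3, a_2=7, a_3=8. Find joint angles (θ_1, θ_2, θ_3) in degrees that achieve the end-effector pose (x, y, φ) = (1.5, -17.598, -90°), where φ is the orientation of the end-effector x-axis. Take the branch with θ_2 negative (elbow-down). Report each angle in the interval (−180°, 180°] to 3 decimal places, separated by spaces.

wrist centre = target − a_3·(cos φ, sin φ) = (1.5000, -9.5980)
cos θ_2 = (94.3716−3²−7²)/(2·3·7) = 0.8660; θ_2 = -30.0040° (elbow-down)
β = atan2(-9.5980,1.5000) = -81.1175°; ψ = atan2(-3.5004,9.0619) = -21.1204°
θ_1 = β − ψ = -59.9971°
θ_3 = φ − θ_1 − θ_2 = 0.0011° (wrapped to (-180°,180°])

-59.997 -30.004 0.001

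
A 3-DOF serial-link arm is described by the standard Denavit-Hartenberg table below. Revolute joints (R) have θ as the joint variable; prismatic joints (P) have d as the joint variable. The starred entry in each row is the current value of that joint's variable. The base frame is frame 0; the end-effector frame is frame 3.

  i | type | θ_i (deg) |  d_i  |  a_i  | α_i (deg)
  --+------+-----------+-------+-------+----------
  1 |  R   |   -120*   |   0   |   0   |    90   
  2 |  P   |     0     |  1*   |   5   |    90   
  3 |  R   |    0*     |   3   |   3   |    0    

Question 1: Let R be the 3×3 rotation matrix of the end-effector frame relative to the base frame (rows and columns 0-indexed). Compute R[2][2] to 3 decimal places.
End-effector z-axis (col 2 of R) = (-0.0000,0.0000,-1.0000)
R[2][2] = -1.0000

-1.000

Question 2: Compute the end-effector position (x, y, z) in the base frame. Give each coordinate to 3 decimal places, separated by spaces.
after link 1: o_1 = (0.0000, 0.0000, 0.0000)
after link 2: o_2 = (-3.3660, -3.8301, 0.0000)
after link 3: o_3 = (-4.8660, -6.4282, -3.0000)

-4.866 -6.428 -3.000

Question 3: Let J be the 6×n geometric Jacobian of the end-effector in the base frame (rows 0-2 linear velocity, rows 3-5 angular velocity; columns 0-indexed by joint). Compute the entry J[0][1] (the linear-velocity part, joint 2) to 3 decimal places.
prismatic axis z_1 = (-0.8660,0.5000,0.0000)
J_v[:, 1] = z_1; J_ω[:, 1] = (0,0,0)
entry J[0][1] = -0.8660

-0.866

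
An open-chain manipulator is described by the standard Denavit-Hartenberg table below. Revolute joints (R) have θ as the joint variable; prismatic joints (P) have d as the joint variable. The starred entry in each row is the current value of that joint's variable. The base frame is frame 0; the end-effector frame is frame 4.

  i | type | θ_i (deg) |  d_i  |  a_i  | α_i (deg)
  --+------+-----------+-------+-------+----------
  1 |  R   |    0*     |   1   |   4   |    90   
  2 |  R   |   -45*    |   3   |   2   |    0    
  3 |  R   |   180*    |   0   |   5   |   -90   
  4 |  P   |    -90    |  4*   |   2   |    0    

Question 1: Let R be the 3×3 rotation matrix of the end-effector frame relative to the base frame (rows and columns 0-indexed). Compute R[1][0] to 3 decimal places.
-1.000

End-effector x-axis (col 0 of R) = (0.0000,-1.0000,0.0000)
R[1][0] = -1.0000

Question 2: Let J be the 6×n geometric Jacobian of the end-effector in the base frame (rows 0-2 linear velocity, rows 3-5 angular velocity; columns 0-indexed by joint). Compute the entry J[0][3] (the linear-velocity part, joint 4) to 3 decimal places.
-0.707

prismatic axis z_3 = (-0.7071,-0.0000,-0.7071)
J_v[:, 3] = z_3; J_ω[:, 3] = (0,0,0)
entry J[0][3] = -0.7071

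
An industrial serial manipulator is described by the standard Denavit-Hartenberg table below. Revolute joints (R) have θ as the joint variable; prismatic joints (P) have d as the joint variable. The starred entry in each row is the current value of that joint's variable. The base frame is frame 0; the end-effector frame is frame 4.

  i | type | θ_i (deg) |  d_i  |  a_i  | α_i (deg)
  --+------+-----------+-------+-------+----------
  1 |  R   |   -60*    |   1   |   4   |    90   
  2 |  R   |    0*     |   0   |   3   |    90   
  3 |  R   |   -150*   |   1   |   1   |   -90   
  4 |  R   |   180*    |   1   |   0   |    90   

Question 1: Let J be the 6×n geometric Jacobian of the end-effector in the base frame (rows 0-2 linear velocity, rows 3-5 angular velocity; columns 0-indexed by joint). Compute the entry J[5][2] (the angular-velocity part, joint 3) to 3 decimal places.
axis z_2 = (-0.0000,-0.0000,-1.0000); lever o_n−o_2 = (1.0000,1.0000,-1.0000)
cross product → J_v[:, 2] = (1.0000,-1.0000,-0.0000)
J_ω[:, 2] = z_2
entry J[5][2] = -1.0000

-1.000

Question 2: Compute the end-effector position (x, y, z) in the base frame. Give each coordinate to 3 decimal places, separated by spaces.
4.500 -5.062 -0.000

after link 1: o_1 = (2.0000, -3.4641, 1.0000)
after link 2: o_2 = (3.5000, -6.0622, 1.0000)
after link 3: o_3 = (3.5000, -5.0622, -0.0000)
after link 4: o_4 = (4.5000, -5.0622, -0.0000)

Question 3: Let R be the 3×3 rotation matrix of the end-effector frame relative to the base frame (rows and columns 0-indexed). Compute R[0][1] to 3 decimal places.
1.000

End-effector y-axis (col 1 of R) = (1.0000,0.0000,-0.0000)
R[0][1] = 1.0000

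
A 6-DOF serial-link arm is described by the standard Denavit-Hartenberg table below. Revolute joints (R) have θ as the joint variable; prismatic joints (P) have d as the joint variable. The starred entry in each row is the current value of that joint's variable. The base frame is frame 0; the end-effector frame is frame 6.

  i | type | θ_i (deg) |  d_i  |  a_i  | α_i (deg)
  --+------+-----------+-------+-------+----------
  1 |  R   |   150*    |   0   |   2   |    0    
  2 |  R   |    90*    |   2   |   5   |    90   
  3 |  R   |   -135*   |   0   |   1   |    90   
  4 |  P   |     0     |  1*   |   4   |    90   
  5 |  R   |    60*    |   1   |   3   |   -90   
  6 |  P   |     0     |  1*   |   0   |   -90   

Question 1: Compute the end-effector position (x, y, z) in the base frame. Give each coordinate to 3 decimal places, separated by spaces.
0.075 2.130 0.914

after link 1: o_1 = (-1.7321, 1.0000, 0.0000)
after link 2: o_2 = (-4.2321, -3.3301, 2.0000)
after link 3: o_3 = (-3.8785, -2.7178, 1.2929)
after link 4: o_4 = (-2.1107, 0.3441, -0.8284)
after link 5: o_5 = (0.2042, 2.3537, -0.0520)
after link 6: o_6 = (0.0748, 2.1295, 0.9140)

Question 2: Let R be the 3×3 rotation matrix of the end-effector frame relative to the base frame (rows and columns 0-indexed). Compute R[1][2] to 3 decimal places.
End-effector z-axis (col 2 of R) = (-0.8660,0.5000,0.0000)
R[1][2] = 0.5000

0.500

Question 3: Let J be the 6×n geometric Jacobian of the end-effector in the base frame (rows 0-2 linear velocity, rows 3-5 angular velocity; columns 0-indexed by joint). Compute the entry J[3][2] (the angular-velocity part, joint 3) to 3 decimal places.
axis z_2 = (-0.8660,0.5000,0.0000); lever o_n−o_2 = (4.3068,5.4596,-1.0860)
cross product → J_v[:, 2] = (-0.5430,-0.9405,-6.8816)
J_ω[:, 2] = z_2
entry J[3][2] = -0.8660

-0.866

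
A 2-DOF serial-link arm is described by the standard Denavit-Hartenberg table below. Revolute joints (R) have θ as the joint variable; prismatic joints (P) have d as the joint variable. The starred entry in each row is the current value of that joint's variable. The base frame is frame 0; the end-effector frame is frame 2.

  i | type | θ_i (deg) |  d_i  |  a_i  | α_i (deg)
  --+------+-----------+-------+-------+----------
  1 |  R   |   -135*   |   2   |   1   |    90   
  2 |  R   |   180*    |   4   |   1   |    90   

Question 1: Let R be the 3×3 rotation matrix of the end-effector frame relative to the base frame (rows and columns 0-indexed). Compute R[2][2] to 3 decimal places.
End-effector z-axis (col 2 of R) = (-0.0000,-0.0000,1.0000)
R[2][2] = 1.0000

1.000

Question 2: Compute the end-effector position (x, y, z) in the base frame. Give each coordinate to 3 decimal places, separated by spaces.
after link 1: o_1 = (-0.7071, -0.7071, 2.0000)
after link 2: o_2 = (-2.8284, 2.8284, 2.0000)

-2.828 2.828 2.000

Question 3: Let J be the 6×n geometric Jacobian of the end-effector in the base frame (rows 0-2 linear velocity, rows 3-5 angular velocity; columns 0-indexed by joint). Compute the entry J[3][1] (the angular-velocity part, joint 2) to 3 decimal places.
-0.707

axis z_1 = (-0.7071,0.7071,0.0000); lever o_n−o_1 = (-2.1213,3.5355,0.0000)
cross product → J_v[:, 1] = (0.0000,0.0000,-1.0000)
J_ω[:, 1] = z_1
entry J[3][1] = -0.7071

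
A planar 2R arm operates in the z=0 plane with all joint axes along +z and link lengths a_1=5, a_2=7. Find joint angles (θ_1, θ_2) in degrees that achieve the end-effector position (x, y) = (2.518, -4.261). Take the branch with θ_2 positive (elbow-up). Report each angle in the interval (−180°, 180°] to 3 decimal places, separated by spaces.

cos θ_2 = (24.4964−5²−7²)/(2·5·7) = -0.7072; θ_2 = 135.0070° (elbow-up)
β = atan2(-4.2610,2.5180) = -59.4194°; ψ = atan2(4.9491,0.0496) = 89.4253°
θ_1 = β − ψ = -148.8447°

-148.845 135.007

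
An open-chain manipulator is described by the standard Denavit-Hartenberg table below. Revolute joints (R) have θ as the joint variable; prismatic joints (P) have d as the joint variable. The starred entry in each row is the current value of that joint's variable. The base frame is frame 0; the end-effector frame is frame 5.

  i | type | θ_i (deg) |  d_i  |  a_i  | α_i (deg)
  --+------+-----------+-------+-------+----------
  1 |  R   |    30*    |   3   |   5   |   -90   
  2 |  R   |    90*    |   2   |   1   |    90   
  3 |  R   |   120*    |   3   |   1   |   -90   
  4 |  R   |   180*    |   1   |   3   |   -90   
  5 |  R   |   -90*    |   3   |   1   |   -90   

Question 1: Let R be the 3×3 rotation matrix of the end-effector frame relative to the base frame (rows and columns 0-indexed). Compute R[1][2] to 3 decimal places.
End-effector z-axis (col 2 of R) = (0.4330,-0.7500,-0.5000)
R[1][2] = -0.7500

-0.750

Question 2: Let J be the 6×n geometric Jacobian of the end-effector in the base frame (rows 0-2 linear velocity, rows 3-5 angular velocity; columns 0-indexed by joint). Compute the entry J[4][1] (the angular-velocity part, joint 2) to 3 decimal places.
axis z_1 = (-0.5000,0.8660,0.0000); lever o_n−o_1 = (5.5622,2.3660,-0.2679)
cross product → J_v[:, 1] = (-0.2321,-0.1340,-6.0000)
J_ω[:, 1] = z_1
entry J[4][1] = 0.8660

0.866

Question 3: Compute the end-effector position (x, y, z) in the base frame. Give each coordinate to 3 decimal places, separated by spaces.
9.892 4.866 2.732

after link 1: o_1 = (4.3301, 2.5000, 3.0000)
after link 2: o_2 = (3.3301, 4.2321, 2.0000)
after link 3: o_3 = (5.4952, 6.4821, 2.5000)
after link 4: o_4 = (7.0442, 3.7990, 1.8660)
after link 5: o_5 = (9.8923, 4.8660, 2.7321)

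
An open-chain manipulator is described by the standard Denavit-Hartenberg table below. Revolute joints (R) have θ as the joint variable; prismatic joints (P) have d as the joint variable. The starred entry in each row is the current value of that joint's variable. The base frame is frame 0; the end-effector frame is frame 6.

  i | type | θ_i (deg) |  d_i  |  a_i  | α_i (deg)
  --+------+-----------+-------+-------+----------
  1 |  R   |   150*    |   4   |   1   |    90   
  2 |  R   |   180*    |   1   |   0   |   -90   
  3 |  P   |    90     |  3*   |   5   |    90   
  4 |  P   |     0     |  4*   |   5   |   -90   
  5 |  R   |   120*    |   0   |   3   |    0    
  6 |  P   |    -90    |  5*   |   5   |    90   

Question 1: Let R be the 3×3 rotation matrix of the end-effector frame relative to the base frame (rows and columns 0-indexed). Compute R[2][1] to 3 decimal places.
-1.000

End-effector y-axis (col 1 of R) = (0.0000,0.0000,-1.0000)
R[2][1] = -1.0000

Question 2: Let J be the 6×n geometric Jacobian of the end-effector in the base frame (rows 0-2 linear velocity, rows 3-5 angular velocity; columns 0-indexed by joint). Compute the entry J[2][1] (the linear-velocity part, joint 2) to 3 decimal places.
1.098

axis z_1 = (0.5000,0.8660,0.0000); lever o_n−o_1 = (-6.8660,-9.6962,-8.0000)
cross product → J_v[:, 1] = (-6.9282,4.0000,1.0981)
J_ω[:, 1] = z_1
entry J[2][1] = 1.0981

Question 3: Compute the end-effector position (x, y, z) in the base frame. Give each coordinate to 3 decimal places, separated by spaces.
after link 1: o_1 = (-0.8660, 0.5000, 4.0000)
after link 2: o_2 = (-0.3660, 1.3660, 4.0000)
after link 3: o_3 = (-2.8660, -2.9641, 1.0000)
after link 4: o_4 = (-1.9019, -9.2942, 1.0000)
after link 5: o_5 = (-3.4019, -6.6962, 1.0000)
after link 6: o_6 = (-7.7321, -9.1962, -4.0000)

-7.732 -9.196 -4.000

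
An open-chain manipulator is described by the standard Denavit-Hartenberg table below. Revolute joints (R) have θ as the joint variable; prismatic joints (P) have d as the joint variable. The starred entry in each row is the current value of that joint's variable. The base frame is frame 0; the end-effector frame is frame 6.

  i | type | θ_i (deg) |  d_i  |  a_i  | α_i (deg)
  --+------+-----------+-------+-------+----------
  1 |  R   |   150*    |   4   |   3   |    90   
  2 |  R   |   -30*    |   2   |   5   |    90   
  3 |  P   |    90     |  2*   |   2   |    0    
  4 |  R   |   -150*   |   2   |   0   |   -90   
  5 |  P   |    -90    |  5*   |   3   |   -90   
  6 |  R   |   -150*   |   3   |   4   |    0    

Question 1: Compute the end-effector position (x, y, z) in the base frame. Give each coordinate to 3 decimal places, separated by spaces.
-8.038 10.301 -5.343

after link 1: o_1 = (-2.5981, 1.5000, 4.0000)
after link 2: o_2 = (-5.3481, 5.3971, 1.5000)
after link 3: o_3 = (-3.4821, 6.6292, -0.2321)
after link 4: o_4 = (-2.6160, 6.1292, -1.9641)
after link 5: o_5 = (-3.3146, 9.4192, -6.7272)
after link 6: o_6 = (-8.0377, 10.3008, -5.3433)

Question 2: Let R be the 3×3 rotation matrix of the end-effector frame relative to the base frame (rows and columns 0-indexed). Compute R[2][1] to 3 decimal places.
-0.808

End-effector y-axis (col 1 of R) = (-0.1295,0.5748,-0.8080)
R[2][1] = -0.8080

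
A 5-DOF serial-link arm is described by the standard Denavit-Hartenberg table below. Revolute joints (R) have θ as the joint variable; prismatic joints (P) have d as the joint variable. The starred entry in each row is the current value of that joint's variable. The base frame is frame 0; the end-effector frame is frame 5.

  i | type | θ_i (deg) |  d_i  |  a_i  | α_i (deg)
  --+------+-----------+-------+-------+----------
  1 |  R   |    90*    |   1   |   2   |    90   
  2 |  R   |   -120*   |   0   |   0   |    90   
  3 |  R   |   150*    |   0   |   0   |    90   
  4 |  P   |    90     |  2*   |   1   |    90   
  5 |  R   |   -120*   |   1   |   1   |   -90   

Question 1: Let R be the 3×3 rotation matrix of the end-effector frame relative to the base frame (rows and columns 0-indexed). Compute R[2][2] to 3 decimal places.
End-effector z-axis (col 2 of R) = (-0.4330,-0.6250,0.6495)
R[2][2] = 0.6495

0.650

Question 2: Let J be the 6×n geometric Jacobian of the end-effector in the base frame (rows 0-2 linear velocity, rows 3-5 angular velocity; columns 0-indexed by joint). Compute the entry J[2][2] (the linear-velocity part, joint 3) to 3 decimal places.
1.283

axis z_2 = (-0.0000,-0.8660,0.5000); lever o_n−o_2 = (1.4821,-0.2835,0.5090)
cross product → J_v[:, 2] = (-0.2990,0.7410,1.2835)
J_ω[:, 2] = z_2
entry J[2][2] = 1.2835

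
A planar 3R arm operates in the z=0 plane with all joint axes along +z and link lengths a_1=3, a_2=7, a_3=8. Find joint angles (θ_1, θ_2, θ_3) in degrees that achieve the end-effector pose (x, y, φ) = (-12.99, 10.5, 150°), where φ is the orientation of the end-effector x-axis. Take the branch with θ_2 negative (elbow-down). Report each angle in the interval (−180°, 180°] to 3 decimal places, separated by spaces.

176.012 -60.007 33.996

wrist centre = target − a_3·(cos φ, sin φ) = (-6.0618, 6.5000)
cos θ_2 = (78.9954−3²−7²)/(2·3·7) = 0.4999; θ_2 = -60.0073° (elbow-down)
β = atan2(6.5000,-6.0618) = 133.0021°; ψ = atan2(-6.0626,6.4992) = -43.0094°
θ_1 = β − ψ = 176.0115°
θ_3 = φ − θ_1 − θ_2 = 33.9958° (wrapped to (-180°,180°])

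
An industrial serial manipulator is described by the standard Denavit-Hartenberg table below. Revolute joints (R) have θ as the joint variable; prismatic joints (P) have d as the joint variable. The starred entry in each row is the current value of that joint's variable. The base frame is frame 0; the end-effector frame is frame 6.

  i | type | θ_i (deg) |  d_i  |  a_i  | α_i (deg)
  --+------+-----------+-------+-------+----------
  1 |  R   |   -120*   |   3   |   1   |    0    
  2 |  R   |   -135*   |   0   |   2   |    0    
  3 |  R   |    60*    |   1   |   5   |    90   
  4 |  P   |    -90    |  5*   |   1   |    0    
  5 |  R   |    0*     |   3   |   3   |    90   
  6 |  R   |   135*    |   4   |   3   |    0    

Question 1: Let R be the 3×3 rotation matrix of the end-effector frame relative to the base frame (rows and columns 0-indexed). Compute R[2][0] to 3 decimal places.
End-effector x-axis (col 0 of R) = (0.1830,0.6830,0.7071)
R[2][0] = 0.7071

0.707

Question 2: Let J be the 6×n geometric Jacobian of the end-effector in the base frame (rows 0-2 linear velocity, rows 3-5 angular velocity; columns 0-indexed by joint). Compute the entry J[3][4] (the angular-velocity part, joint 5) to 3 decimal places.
0.259

axis z_4 = (0.2588,0.9659,0.0000); lever o_n−o_4 = (5.1892,3.9115,-0.8787)
cross product → J_v[:, 4] = (-0.8487,0.2274,-4.0000)
J_ω[:, 4] = z_4
entry J[3][4] = 0.2588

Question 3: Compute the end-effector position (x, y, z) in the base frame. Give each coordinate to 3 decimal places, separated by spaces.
after link 1: o_1 = (-0.5000, -0.8660, 3.0000)
after link 2: o_2 = (-1.0176, 1.0658, 3.0000)
after link 3: o_3 = (-5.8473, 2.3599, 4.0000)
after link 4: o_4 = (-4.5532, 7.1896, 3.0000)
after link 5: o_5 = (-3.7767, 10.0873, 0.0000)
after link 6: o_6 = (0.6360, 11.1011, 2.1213)

0.636 11.101 2.121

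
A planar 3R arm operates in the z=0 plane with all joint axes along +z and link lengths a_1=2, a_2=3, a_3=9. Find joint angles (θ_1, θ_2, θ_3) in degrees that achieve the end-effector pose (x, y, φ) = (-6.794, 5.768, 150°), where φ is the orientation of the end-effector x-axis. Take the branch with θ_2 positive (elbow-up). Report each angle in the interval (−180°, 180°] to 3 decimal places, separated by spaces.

wrist centre = target − a_3·(cos φ, sin φ) = (1.0002, 1.2680)
cos θ_2 = (2.6083−2²−3²)/(2·2·3) = -0.8660; θ_2 = 149.9944° (elbow-up)
β = atan2(1.2680,1.0002) = 51.7328°; ψ = atan2(1.5003,-0.5979) = 111.7299°
θ_1 = β − ψ = -59.9971°
θ_3 = φ − θ_1 − θ_2 = 60.0027° (wrapped to (-180°,180°])

-59.997 149.994 60.003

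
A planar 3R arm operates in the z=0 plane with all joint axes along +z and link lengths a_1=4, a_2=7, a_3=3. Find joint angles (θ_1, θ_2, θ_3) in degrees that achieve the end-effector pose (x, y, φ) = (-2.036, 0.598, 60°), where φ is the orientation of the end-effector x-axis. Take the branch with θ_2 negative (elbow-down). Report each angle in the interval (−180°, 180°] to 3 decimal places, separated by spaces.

-30.003 -149.998 -119.999

wrist centre = target − a_3·(cos φ, sin φ) = (-3.5360, -2.0001)
cos θ_2 = (16.5036−4²−7²)/(2·4·7) = -0.8660; θ_2 = -149.9979° (elbow-down)
β = atan2(-2.0001,-3.5360) = -150.5061°; ψ = atan2(-3.5002,-2.0620) = -120.5032°
θ_1 = β − ψ = -30.0029°
θ_3 = φ − θ_1 − θ_2 = -119.9992° (wrapped to (-180°,180°])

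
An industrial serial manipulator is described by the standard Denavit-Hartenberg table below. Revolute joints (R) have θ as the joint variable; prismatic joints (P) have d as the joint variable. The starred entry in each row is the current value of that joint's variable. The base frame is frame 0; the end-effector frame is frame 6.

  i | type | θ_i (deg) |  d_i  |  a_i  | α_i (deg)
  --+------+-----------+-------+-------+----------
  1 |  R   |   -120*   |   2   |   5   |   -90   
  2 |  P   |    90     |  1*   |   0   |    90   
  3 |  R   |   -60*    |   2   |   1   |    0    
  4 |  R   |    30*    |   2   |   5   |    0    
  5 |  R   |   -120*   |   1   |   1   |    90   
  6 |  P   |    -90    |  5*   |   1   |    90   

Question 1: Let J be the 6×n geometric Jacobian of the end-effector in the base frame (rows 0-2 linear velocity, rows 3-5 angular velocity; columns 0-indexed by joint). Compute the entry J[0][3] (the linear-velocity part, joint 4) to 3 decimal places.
axis z_3 = (-0.5000,-0.8660,0.0000); lever o_n−o_3 = (0.1519,-2.3971,-0.9641)
cross product → J_v[:, 3] = (0.8349,-0.4821,1.3301)
J_ω[:, 3] = z_3
entry J[0][3] = 0.8349

0.835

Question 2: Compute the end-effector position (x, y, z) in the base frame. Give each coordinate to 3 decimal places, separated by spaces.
after link 1: o_1 = (-2.5000, -4.3301, 2.0000)
after link 2: o_2 = (-1.6340, -4.8301, 2.0000)
after link 3: o_3 = (-3.3840, -6.1292, 1.5000)
after link 4: o_4 = (-6.5490, -6.6112, -2.8301)
after link 5: o_5 = (-7.4821, -7.2272, -1.9641)
after link 6: o_6 = (-3.2321, -8.5263, 0.5359)

-3.232 -8.526 0.536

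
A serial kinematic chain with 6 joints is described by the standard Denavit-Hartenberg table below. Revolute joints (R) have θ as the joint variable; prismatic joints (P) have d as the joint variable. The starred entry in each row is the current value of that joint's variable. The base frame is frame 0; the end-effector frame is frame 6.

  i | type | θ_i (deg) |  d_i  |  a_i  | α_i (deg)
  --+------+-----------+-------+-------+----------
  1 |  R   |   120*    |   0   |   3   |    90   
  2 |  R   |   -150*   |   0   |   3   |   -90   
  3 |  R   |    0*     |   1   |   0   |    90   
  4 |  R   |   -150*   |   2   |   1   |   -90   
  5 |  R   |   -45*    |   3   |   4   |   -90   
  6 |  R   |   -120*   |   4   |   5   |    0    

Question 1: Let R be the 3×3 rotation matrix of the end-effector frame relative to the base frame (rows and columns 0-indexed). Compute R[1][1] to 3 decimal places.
End-effector y-axis (col 1 of R) = (0.5937,0.1964,0.7803)
R[1][1] = 0.1964

0.196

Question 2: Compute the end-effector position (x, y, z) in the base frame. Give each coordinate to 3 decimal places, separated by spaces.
after link 1: o_1 = (-1.5000, 2.5981, 0.0000)
after link 2: o_2 = (-0.2010, 0.3481, -1.5000)
after link 3: o_3 = (-0.4510, 0.7811, -2.3660)
after link 4: o_4 = (1.0311, 2.2141, -1.5000)
after link 5: o_5 = (4.0725, 2.6031, 2.4495)
after link 6: o_6 = (1.7019, -2.4834, 5.5331)

1.702 -2.483 5.533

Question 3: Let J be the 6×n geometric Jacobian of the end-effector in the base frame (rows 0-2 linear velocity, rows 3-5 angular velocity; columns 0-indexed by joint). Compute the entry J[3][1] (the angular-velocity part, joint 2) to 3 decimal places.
axis z_1 = (0.8660,0.5000,0.0000); lever o_n−o_1 = (3.2019,-5.0814,5.5331)
cross product → J_v[:, 1] = (2.7666,-4.7918,-6.0016)
J_ω[:, 1] = z_1
entry J[3][1] = 0.8660

0.866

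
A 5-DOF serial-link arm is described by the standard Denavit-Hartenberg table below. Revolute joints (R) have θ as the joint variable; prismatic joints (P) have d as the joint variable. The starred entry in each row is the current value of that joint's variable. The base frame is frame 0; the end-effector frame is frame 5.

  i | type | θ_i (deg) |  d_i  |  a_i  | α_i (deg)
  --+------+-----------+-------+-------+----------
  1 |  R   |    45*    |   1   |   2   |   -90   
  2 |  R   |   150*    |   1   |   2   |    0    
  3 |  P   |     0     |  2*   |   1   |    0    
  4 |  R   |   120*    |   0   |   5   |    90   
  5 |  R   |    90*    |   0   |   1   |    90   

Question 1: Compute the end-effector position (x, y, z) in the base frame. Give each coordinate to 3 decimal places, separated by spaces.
after link 1: o_1 = (1.4142, 1.4142, 1.0000)
after link 2: o_2 = (-0.5176, 0.8966, 0.0000)
after link 3: o_3 = (-2.5442, 1.6984, -0.5000)
after link 4: o_4 = (-2.5442, 1.6984, 4.5000)
after link 5: o_5 = (-3.2513, 2.4055, 4.5000)

-3.251 2.406 4.500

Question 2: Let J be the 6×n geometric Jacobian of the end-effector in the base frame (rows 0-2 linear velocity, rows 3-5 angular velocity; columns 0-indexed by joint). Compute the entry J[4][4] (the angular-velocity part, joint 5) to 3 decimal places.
axis z_4 = (-0.7071,-0.7071,-0.0000); lever o_n−o_4 = (-0.7071,0.7071,0.0000)
cross product → J_v[:, 4] = (0.0000,0.0000,-1.0000)
J_ω[:, 4] = z_4
entry J[4][4] = -0.7071

-0.707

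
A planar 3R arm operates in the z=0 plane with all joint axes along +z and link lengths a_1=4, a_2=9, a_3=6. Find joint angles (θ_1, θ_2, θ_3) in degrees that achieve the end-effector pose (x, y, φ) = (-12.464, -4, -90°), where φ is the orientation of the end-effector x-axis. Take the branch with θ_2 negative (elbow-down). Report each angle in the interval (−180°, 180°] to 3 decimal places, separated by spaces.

-168.229 -30.004 108.233

wrist centre = target − a_3·(cos φ, sin φ) = (-12.4640, 2.0000)
cos θ_2 = (159.3513−4²−9²)/(2·4·9) = 0.8660; θ_2 = -30.0040° (elbow-down)
β = atan2(2.0000,-12.4640) = 170.8839°; ψ = atan2(-4.5005,11.7939) = -20.8868°
θ_1 = β − ψ = 191.7707°
θ_3 = φ − θ_1 − θ_2 = 108.2333° (wrapped to (-180°,180°])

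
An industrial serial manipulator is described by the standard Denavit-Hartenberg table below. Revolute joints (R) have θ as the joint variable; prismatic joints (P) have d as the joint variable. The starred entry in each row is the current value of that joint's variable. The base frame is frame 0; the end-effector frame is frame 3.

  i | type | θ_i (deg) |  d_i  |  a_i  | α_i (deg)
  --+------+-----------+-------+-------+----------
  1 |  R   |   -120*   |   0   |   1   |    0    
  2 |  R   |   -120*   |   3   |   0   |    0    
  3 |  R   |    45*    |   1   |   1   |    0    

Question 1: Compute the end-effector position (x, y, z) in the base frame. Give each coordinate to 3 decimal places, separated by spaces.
after link 1: o_1 = (-0.5000, -0.8660, 0.0000)
after link 2: o_2 = (-0.5000, -0.8660, 3.0000)
after link 3: o_3 = (-1.4659, -0.6072, 4.0000)

-1.466 -0.607 4.000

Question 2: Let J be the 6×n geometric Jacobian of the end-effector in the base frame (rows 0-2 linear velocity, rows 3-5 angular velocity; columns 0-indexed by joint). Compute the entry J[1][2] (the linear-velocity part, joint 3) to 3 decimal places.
axis z_2 = (0.0000,0.0000,1.0000); lever o_n−o_2 = (-0.9659,0.2588,1.0000)
cross product → J_v[:, 2] = (-0.2588,-0.9659,0.0000)
J_ω[:, 2] = z_2
entry J[1][2] = -0.9659

-0.966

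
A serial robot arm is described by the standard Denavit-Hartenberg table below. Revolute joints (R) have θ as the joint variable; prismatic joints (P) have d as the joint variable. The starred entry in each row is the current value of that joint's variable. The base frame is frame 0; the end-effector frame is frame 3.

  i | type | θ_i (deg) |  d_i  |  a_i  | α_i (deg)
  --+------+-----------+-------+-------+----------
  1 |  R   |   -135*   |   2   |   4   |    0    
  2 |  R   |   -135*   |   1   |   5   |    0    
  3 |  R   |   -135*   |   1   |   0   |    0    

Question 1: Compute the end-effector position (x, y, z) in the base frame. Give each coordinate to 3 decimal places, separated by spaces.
after link 1: o_1 = (-2.8284, -2.8284, 2.0000)
after link 2: o_2 = (-2.8284, 2.1716, 3.0000)
after link 3: o_3 = (-2.8284, 2.1716, 4.0000)

-2.828 2.172 4.000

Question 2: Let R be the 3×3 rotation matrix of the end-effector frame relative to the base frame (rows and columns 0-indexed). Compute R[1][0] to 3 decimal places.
-0.707

End-effector x-axis (col 0 of R) = (0.7071,-0.7071,0.0000)
R[1][0] = -0.7071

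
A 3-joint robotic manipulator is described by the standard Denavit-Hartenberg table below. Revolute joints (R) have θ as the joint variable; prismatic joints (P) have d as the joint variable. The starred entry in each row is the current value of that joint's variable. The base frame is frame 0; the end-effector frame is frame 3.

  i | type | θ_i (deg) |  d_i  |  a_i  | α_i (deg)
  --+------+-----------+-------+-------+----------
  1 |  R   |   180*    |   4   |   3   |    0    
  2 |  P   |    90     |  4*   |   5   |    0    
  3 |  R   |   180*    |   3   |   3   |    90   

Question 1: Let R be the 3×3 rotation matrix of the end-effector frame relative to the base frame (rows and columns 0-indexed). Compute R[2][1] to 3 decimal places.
End-effector y-axis (col 1 of R) = (-0.0000,0.0000,1.0000)
R[2][1] = 1.0000

1.000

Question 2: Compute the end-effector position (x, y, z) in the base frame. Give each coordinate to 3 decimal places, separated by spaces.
after link 1: o_1 = (-3.0000, 0.0000, 4.0000)
after link 2: o_2 = (-3.0000, -5.0000, 8.0000)
after link 3: o_3 = (-3.0000, -2.0000, 11.0000)

-3.000 -2.000 11.000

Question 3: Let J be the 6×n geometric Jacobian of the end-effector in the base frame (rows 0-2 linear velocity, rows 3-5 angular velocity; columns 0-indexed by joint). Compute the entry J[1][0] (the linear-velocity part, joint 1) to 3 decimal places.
axis z_0 = ẑ; lever o_n−o_0 = (-3.0000,-2.0000,11.0000)
cross product → J_v[:, 0] = (2.0000,-3.0000,0.0000)
J_ω[:, 0] = z_0
entry J[1][0] = -3.0000

-3.000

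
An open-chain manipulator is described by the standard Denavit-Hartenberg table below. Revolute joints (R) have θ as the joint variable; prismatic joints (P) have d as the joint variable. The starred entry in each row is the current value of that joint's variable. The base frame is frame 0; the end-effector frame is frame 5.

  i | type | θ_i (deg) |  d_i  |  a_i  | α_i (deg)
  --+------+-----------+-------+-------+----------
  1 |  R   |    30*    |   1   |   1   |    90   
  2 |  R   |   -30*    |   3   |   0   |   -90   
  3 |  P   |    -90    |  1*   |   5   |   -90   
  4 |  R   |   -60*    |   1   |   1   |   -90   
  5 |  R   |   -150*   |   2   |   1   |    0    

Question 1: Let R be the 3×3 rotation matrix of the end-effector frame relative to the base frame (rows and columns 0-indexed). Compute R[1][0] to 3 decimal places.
0.404

End-effector x-axis (col 0 of R) = (-0.1663,0.4040,-0.8995)
R[1][0] = 0.4040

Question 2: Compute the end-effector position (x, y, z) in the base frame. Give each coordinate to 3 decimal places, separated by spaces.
after link 1: o_1 = (0.8660, 0.5000, 1.0000)
after link 2: o_2 = (2.3660, -2.0981, 1.0000)
after link 3: o_3 = (5.2990, -6.1782, 1.8660)
after link 4: o_4 = (6.6740, -5.9617, 2.1160)
after link 5: o_5 = (6.9408, -7.3077, 0.3505)

6.941 -7.308 0.350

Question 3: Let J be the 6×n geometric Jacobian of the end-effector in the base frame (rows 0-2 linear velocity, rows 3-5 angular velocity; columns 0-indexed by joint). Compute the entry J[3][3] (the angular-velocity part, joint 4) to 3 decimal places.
axis z_3 = (0.7500,0.4330,-0.5000); lever o_n−o_3 = (1.6417,-1.1295,-1.5155)
cross product → J_v[:, 3] = (-1.2210,0.3158,-1.5580)
J_ω[:, 3] = z_3
entry J[3][3] = 0.7500

0.750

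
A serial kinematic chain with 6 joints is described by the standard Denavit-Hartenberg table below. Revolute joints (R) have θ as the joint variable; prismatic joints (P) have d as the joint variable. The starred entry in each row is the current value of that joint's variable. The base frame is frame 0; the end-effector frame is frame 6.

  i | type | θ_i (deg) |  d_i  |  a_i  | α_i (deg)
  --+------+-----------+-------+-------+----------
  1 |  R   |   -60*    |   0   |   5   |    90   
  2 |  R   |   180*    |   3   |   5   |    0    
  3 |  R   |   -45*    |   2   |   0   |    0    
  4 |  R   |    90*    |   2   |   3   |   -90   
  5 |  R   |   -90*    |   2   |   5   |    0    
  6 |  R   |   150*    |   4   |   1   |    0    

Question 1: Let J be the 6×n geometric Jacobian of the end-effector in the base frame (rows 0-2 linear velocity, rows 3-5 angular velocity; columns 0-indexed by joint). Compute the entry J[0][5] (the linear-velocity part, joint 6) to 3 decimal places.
axis z_5 = (0.3536,-0.6124,-0.7071); lever o_n−o_5 = (1.9874,-1.7103,-3.1820)
cross product → J_v[:, 5] = (0.7392,-0.2803,0.6124)
J_ω[:, 5] = z_5
entry J[0][5] = 0.7392

0.739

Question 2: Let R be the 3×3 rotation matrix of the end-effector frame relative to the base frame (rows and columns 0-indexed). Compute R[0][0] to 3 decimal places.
0.573

End-effector x-axis (col 0 of R) = (0.5732,0.7392,-0.3536)
R[0][0] = 0.5732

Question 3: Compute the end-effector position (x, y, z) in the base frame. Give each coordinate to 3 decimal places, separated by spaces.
-8.758 -7.098 -6.718

after link 1: o_1 = (2.5000, -4.3301, 0.0000)
after link 2: o_2 = (-2.5981, -1.5000, 0.0000)
after link 3: o_3 = (-4.3301, -2.5000, 0.0000)
after link 4: o_4 = (-7.1228, -1.6629, -2.1213)
after link 5: o_5 = (-10.7459, -5.3876, -3.5355)
after link 6: o_6 = (-8.7584, -7.0979, -6.7175)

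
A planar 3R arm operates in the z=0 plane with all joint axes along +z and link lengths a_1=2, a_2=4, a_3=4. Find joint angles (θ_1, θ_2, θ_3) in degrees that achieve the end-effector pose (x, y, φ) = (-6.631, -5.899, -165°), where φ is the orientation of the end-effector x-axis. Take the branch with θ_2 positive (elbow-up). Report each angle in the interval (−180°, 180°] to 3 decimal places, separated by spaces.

wrist centre = target − a_3·(cos φ, sin φ) = (-2.7673, -4.8637)
cos θ_2 = (31.3137−2²−4²)/(2·2·4) = 0.7071; θ_2 = 44.9998° (elbow-up)
β = atan2(-4.8637,-2.7673) = -119.6384°; ψ = atan2(2.8284,4.8284) = 30.3611°
θ_1 = β − ψ = -149.9995°
θ_3 = φ − θ_1 − θ_2 = -60.0003° (wrapped to (-180°,180°])

-150.000 45.000 -60.000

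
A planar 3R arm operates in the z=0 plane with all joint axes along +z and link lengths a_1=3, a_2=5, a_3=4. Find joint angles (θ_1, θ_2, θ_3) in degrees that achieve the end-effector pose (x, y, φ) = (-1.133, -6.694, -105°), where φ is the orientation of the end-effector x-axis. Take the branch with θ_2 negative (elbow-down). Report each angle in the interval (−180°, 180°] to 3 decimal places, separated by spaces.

wrist centre = target − a_3·(cos φ, sin φ) = (-0.0977, -2.8303)
cos θ_2 = (8.0201−3²−5²)/(2·3·5) = -0.8660; θ_2 = -149.9966° (elbow-down)
β = atan2(-2.8303,-0.0977) = -91.9775°; ψ = atan2(-2.5003,-1.3300) = -118.0101°
θ_1 = β − ψ = 26.0326°
θ_3 = φ − θ_1 − θ_2 = 18.9640° (wrapped to (-180°,180°])

26.033 -149.997 18.964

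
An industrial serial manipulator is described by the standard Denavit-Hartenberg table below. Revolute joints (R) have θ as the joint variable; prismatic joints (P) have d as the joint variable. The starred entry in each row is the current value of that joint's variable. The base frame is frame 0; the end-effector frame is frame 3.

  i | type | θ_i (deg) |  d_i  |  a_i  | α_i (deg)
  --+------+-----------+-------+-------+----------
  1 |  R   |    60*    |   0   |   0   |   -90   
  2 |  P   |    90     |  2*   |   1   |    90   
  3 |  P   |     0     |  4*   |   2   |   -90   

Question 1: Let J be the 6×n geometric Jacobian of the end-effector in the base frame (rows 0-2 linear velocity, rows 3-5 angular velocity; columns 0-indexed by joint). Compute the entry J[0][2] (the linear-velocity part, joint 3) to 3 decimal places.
prismatic axis z_2 = (0.5000,0.8660,0.0000)
J_v[:, 2] = z_2; J_ω[:, 2] = (0,0,0)
entry J[0][2] = 0.5000

0.500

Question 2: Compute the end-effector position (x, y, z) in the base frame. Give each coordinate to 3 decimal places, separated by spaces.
after link 1: o_1 = (0.0000, 0.0000, 0.0000)
after link 2: o_2 = (-1.7321, 1.0000, -1.0000)
after link 3: o_3 = (0.2679, 4.4641, -3.0000)

0.268 4.464 -3.000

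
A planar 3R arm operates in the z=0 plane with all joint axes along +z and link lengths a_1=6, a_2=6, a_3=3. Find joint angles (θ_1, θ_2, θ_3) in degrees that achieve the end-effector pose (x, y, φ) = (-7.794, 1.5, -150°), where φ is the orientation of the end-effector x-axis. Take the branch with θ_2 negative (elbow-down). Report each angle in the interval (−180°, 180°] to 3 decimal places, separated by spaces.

wrist centre = target − a_3·(cos φ, sin φ) = (-5.1959, 3.0000)
cos θ_2 = (35.9976−6²−6²)/(2·6·6) = -0.5000; θ_2 = -120.0022° (elbow-down)
β = atan2(3.0000,-5.1959) = 149.9989°; ψ = atan2(-5.1960,2.9998) = -60.0011°
θ_1 = β − ψ = 210.0000°
θ_3 = φ − θ_1 − θ_2 = 120.0022° (wrapped to (-180°,180°])

-150.000 -120.002 120.002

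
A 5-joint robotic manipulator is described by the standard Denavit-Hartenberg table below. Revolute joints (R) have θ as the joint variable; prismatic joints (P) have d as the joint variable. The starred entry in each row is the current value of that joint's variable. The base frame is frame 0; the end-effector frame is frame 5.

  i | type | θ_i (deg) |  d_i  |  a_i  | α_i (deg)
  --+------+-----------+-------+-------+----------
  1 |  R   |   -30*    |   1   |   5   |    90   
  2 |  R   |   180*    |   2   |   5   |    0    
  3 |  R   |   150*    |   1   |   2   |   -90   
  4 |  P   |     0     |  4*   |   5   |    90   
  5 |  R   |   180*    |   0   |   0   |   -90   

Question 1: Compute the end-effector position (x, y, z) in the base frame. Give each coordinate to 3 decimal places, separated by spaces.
after link 1: o_1 = (4.3301, -2.5000, 1.0000)
after link 2: o_2 = (-1.0000, -1.7321, 1.0000)
after link 3: o_3 = (0.0000, -3.4641, 0.0000)
after link 4: o_4 = (5.4821, -6.6292, 0.9641)
after link 5: o_5 = (5.4821, -6.6292, 0.9641)

5.482 -6.629 0.964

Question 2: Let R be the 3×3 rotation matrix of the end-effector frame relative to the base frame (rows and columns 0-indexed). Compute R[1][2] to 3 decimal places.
0.250

End-effector z-axis (col 2 of R) = (-0.4330,0.2500,-0.8660)
R[1][2] = 0.2500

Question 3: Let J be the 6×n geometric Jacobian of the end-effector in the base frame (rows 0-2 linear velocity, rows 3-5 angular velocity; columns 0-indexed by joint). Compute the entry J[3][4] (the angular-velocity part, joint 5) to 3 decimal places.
-0.500

axis z_4 = (-0.5000,-0.8660,0.0000); lever o_n−o_4 = (0.0000,0.0000,0.0000)
cross product → J_v[:, 4] = (-0.0000,0.0000,0.0000)
J_ω[:, 4] = z_4
entry J[3][4] = -0.5000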